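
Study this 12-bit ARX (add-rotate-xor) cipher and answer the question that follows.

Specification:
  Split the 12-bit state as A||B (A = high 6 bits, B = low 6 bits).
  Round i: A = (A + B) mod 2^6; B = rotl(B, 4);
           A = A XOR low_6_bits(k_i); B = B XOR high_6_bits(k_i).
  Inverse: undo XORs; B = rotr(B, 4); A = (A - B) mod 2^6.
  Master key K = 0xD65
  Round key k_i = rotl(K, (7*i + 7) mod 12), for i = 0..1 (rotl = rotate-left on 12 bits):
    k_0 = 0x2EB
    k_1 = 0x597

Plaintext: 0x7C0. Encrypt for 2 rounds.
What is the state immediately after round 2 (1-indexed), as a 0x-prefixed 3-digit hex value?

s_0 = plaintext = 0x7C0
s_1 = Round(s_0, k_0) = 0xD0B
s_2 = Round(s_1, k_1) = 0xA24

0xA24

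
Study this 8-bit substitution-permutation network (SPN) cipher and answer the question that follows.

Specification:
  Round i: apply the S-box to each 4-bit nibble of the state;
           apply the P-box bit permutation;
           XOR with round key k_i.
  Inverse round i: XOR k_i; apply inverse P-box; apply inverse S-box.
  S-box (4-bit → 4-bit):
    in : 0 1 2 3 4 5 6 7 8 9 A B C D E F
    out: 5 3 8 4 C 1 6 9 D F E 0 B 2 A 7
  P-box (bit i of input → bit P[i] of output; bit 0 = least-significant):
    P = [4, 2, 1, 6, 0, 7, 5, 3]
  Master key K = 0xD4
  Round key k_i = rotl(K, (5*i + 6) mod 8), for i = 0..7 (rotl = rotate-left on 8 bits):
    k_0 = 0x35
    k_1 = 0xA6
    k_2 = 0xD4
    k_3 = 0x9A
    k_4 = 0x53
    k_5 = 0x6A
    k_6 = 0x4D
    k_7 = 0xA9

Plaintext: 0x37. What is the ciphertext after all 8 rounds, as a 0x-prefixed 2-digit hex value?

s_0 = plaintext = 0x37
s_1 = Round(s_0, k_0) = 0x45
s_2 = Round(s_1, k_1) = 0x9E
s_3 = Round(s_2, k_2) = 0x39
s_4 = Round(s_3, k_3) = 0xEC
s_5 = Round(s_4, k_4) = 0x8F
s_6 = Round(s_5, k_5) = 0x55
s_7 = Round(s_6, k_6) = 0x5C
s_8 = Round(s_7, k_7) = 0xFC

0xFC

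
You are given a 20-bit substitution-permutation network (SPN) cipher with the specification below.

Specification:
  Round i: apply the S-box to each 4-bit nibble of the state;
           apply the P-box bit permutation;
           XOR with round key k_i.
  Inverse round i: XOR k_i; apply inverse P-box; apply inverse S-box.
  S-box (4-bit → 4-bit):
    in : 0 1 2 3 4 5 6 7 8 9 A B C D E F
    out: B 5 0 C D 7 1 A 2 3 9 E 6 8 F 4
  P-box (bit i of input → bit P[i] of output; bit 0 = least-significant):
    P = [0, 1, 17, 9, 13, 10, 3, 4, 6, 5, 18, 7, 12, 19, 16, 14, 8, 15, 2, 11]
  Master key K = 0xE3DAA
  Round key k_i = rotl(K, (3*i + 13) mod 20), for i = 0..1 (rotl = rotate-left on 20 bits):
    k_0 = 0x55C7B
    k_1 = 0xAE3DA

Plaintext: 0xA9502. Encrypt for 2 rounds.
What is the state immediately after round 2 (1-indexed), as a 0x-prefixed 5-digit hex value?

s_0 = plaintext = 0xA9502
s_1 = Round(s_0, k_0) = 0x9610B
s_2 = Round(s_1, k_1) = 0xC5488

0xC5488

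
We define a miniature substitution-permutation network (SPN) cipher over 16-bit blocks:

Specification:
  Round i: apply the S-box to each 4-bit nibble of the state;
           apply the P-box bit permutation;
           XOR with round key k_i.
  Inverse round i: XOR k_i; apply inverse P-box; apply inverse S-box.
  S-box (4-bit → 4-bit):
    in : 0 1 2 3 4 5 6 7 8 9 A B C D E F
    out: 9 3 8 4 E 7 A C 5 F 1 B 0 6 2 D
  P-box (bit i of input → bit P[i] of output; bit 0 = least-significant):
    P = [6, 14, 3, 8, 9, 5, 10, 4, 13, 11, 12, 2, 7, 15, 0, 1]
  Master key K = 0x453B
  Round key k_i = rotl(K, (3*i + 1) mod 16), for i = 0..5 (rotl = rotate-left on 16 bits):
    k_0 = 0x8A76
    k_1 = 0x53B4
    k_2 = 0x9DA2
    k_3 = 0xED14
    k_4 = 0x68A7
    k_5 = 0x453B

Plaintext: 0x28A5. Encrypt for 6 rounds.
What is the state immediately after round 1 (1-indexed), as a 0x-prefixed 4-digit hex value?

s_0 = plaintext = 0x28A5
s_1 = Round(s_0, k_0) = 0xF83C
s_2 = Round(s_1, k_1) = 0x6737
s_3 = Round(s_2, k_2) = 0x08AC
s_4 = Round(s_3, k_3) = 0xDF96
s_5 = Round(s_4, k_4) = 0x9F92
s_6 = Round(s_5, k_5) = 0xF28C

0xF83C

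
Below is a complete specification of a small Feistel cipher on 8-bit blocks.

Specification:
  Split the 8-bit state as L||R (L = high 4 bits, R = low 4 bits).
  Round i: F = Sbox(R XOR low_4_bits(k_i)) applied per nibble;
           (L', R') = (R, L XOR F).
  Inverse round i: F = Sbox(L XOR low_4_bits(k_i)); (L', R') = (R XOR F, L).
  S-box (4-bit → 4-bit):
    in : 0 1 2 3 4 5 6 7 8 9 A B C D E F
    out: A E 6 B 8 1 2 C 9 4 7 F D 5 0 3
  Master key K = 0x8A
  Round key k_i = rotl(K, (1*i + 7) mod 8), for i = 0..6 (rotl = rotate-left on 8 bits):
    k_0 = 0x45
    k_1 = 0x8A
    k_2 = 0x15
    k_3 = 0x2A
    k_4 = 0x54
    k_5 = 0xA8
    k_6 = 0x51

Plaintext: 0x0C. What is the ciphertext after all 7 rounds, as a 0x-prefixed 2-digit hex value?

s_0 = plaintext = 0x0C
s_1 = Round(s_0, k_0) = 0xC4
s_2 = Round(s_1, k_1) = 0x4C
s_3 = Round(s_2, k_2) = 0xC0
s_4 = Round(s_3, k_3) = 0x0B
s_5 = Round(s_4, k_4) = 0xB3
s_6 = Round(s_5, k_5) = 0x34
s_7 = Round(s_6, k_6) = 0x42

0x42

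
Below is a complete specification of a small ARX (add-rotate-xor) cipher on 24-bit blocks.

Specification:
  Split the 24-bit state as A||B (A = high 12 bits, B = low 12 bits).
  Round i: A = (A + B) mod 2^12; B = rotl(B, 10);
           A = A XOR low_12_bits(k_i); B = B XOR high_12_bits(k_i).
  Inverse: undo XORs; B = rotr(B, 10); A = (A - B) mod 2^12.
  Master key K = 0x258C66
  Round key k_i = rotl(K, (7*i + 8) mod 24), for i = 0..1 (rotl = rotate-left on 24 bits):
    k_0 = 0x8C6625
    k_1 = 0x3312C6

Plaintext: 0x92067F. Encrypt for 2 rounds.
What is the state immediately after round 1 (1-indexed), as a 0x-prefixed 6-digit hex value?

s_0 = plaintext = 0x92067F
s_1 = Round(s_0, k_0) = 0x9BA559
s_2 = Round(s_1, k_1) = 0xDD5667

0x9BA559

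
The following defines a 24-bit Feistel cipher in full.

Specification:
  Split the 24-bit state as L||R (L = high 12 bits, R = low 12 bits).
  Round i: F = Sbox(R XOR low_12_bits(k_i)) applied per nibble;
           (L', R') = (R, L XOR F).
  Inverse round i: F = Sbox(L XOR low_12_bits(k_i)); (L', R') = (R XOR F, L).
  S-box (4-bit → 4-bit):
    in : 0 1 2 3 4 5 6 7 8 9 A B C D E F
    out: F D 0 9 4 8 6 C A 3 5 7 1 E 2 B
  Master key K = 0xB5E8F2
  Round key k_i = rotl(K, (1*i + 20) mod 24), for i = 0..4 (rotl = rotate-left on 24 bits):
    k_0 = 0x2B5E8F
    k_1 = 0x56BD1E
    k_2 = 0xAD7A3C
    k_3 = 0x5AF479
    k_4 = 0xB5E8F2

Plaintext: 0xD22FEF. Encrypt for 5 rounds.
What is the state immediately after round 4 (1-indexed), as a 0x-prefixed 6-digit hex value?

0x7C881B

s_0 = plaintext = 0xD22FEF
s_1 = Round(s_0, k_0) = 0xFEF04D
s_2 = Round(s_1, k_1) = 0x04D166
s_3 = Round(s_2, k_2) = 0x1667C8
s_4 = Round(s_3, k_3) = 0x7C881B
s_5 = Round(s_4, k_4) = 0x81B8EB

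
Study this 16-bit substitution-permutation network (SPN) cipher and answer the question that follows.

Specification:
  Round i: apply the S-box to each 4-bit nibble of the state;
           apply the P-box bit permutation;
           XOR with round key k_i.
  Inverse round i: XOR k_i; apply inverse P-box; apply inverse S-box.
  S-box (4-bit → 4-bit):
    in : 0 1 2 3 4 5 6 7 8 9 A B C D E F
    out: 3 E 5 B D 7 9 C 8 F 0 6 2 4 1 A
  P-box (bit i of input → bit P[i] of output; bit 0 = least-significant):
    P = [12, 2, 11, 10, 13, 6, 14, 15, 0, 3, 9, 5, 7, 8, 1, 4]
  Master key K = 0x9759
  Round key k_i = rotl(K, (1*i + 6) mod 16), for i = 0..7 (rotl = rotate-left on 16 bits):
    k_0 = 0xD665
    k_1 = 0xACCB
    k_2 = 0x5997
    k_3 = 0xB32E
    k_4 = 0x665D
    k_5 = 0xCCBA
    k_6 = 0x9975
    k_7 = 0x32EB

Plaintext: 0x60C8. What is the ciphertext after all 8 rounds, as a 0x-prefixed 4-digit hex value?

0x8A4E

s_0 = plaintext = 0x60C8
s_1 = Round(s_0, k_0) = 0xD2BC
s_2 = Round(s_1, k_1) = 0xEE8C
s_3 = Round(s_2, k_2) = 0xD912
s_4 = Round(s_3, k_3) = 0x6945
s_5 = Round(s_4, k_4) = 0x9CE0
s_6 = Round(s_5, k_5) = 0xFD24
s_7 = Round(s_6, k_6) = 0xE665
s_8 = Round(s_7, k_7) = 0x8A4E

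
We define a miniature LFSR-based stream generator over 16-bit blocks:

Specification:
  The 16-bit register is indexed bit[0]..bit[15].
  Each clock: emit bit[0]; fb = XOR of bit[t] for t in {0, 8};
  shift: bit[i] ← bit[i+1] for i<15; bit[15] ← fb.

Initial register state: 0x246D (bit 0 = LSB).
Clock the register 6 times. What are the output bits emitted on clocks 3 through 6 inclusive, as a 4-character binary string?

reg_0 = 0x246D
clock 1: out=1, reg = 0x9236
clock 2: out=0, reg = 0x491B
clock 3: out=1, reg = 0x248D
clock 4: out=1, reg = 0x9246
clock 5: out=0, reg = 0x4923
clock 6: out=1, reg = 0x2491

1101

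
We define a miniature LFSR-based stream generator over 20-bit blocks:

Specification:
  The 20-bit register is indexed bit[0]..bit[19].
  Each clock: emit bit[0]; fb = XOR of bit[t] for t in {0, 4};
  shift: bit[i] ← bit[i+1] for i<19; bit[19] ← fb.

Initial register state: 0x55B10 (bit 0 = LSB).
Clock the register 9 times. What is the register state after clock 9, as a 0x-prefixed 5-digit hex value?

0x50AAD

reg_0 = 0x55B10
clock 1: out=0, reg = 0xAAD88
clock 2: out=0, reg = 0x556C4
clock 3: out=0, reg = 0x2AB62
clock 4: out=0, reg = 0x155B1
clock 5: out=1, reg = 0x0AAD8
clock 6: out=0, reg = 0x8556C
clock 7: out=0, reg = 0x42AB6
clock 8: out=0, reg = 0xA155B
clock 9: out=1, reg = 0x50AAD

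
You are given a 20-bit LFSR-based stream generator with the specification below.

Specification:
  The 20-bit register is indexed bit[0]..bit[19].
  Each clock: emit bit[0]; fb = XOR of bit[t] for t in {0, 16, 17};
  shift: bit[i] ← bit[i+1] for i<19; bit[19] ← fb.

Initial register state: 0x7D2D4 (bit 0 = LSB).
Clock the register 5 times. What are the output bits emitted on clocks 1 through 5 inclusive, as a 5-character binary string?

reg_0 = 0x7D2D4
clock 1: out=0, reg = 0x3E96A
clock 2: out=0, reg = 0x1F4B5
clock 3: out=1, reg = 0x0FA5A
clock 4: out=0, reg = 0x07D2D
clock 5: out=1, reg = 0x83E96

00101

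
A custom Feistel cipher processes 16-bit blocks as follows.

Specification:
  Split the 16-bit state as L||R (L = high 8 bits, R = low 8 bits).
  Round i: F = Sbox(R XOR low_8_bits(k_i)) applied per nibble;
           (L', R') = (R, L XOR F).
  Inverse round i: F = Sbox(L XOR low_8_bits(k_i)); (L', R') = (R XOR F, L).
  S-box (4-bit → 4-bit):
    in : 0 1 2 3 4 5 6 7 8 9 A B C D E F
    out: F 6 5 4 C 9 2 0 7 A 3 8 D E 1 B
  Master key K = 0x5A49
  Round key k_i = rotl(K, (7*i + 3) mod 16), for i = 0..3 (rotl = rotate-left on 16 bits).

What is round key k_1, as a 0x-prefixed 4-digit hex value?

0x2569

K = 0x5A49
k_0 = rotl(K, (7*0+3) mod 16) = rotl(K, 3) = 0xD24A
k_1 = rotl(K, (7*1+3) mod 16) = rotl(K, 10) = 0x2569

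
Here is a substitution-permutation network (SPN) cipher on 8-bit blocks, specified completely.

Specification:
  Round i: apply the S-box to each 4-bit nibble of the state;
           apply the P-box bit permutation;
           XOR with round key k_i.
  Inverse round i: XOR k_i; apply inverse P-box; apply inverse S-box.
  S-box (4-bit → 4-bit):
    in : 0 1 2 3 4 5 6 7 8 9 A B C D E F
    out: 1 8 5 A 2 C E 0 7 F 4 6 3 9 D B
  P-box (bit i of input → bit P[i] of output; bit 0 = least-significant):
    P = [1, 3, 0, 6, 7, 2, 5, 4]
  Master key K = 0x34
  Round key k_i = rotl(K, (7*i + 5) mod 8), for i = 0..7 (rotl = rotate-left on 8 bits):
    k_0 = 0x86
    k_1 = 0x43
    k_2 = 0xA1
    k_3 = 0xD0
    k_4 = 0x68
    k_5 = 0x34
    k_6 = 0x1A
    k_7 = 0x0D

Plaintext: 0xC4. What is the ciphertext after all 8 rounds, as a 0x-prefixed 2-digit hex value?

0x22

s_0 = plaintext = 0xC4
s_1 = Round(s_0, k_0) = 0x0A
s_2 = Round(s_1, k_1) = 0xC2
s_3 = Round(s_2, k_2) = 0x26
s_4 = Round(s_3, k_3) = 0x39
s_5 = Round(s_4, k_4) = 0x37
s_6 = Round(s_5, k_5) = 0x20
s_7 = Round(s_6, k_6) = 0xB8
s_8 = Round(s_7, k_7) = 0x22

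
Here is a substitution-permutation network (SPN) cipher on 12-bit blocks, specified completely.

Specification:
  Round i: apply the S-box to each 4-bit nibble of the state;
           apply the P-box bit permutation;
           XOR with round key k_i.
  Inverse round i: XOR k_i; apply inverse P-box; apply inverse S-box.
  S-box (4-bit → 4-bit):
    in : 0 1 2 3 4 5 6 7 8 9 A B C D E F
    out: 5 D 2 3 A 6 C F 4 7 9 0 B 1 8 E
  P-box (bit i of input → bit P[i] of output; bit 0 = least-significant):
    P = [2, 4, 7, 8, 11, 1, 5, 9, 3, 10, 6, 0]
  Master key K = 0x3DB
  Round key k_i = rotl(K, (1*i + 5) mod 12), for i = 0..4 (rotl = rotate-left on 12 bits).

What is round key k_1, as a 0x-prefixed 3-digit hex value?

0x6CF

K = 0x3DB
k_0 = rotl(K, (1*0+5) mod 12) = rotl(K, 5) = 0xB67
k_1 = rotl(K, (1*1+5) mod 12) = rotl(K, 6) = 0x6CF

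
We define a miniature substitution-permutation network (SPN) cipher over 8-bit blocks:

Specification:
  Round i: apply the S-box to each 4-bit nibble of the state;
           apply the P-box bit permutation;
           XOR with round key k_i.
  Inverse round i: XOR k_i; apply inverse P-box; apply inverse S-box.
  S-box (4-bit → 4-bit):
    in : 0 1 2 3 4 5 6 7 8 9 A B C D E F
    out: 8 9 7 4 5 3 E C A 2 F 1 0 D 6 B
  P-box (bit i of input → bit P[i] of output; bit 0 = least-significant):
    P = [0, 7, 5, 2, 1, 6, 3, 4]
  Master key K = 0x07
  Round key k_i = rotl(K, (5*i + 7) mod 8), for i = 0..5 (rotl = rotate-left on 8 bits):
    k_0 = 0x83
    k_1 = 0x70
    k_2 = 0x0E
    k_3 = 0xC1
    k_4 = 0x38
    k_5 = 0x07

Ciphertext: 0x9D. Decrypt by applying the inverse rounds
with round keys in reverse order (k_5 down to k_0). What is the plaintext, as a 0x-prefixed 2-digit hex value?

0x3D

s_0 = ciphertext = 0x9D
s_1 = InvRound(s_0, k_5) = 0xD9
s_2 = InvRound(s_1, k_4) = 0x92
s_3 = InvRound(s_2, k_3) = 0xFB
s_4 = InvRound(s_3, k_2) = 0x8A
s_5 = InvRound(s_4, k_1) = 0xAE
s_6 = InvRound(s_5, k_0) = 0x3D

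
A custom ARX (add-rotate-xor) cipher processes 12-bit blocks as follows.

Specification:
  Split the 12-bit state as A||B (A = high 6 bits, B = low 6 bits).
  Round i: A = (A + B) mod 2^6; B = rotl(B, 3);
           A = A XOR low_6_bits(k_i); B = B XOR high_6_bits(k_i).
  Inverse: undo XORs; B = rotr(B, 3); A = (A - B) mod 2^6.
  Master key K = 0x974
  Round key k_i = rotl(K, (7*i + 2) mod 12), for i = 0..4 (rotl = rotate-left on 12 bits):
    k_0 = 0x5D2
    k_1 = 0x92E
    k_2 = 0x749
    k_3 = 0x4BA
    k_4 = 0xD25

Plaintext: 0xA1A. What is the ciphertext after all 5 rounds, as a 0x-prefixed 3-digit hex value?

s_0 = plaintext = 0xA1A
s_1 = Round(s_0, k_0) = 0x404
s_2 = Round(s_1, k_1) = 0xE84
s_3 = Round(s_2, k_2) = 0xDFD
s_4 = Round(s_3, k_3) = 0x3BD
s_5 = Round(s_4, k_4) = 0xB9B

0xB9B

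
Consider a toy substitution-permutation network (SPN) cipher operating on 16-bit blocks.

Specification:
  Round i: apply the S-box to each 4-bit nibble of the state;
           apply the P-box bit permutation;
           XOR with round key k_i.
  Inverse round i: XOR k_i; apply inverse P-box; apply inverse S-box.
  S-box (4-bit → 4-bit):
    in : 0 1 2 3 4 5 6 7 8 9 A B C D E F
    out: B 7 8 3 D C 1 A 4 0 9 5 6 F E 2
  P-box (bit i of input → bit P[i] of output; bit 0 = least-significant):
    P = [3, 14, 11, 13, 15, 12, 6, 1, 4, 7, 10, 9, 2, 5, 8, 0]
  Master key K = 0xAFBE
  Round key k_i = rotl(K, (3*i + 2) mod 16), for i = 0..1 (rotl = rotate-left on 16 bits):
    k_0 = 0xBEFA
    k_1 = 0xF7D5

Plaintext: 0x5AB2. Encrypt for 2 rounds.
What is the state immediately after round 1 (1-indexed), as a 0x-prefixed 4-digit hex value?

s_0 = plaintext = 0x5AB2
s_1 = Round(s_0, k_0) = 0x1DAB
s_2 = Round(s_1, k_1) = 0x786B

0x1DAB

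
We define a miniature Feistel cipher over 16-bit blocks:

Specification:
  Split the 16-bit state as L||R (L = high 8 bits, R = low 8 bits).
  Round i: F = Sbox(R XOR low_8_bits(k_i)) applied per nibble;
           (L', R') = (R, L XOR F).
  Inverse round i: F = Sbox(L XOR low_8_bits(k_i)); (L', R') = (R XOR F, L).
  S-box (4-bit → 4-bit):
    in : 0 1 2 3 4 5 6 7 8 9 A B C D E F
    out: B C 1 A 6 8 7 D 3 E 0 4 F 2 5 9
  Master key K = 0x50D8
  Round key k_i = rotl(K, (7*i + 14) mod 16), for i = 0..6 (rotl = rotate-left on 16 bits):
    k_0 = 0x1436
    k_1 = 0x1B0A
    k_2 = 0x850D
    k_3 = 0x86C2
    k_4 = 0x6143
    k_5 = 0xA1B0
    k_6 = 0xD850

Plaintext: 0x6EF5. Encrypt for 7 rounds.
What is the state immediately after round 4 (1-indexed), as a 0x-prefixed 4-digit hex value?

0x56F6

s_0 = plaintext = 0x6EF5
s_1 = Round(s_0, k_0) = 0xF594
s_2 = Round(s_1, k_1) = 0x9410
s_3 = Round(s_2, k_2) = 0x1056
s_4 = Round(s_3, k_3) = 0x56F6
s_5 = Round(s_4, k_4) = 0xF61E
s_6 = Round(s_5, k_5) = 0x1EF3
s_7 = Round(s_6, k_6) = 0xF314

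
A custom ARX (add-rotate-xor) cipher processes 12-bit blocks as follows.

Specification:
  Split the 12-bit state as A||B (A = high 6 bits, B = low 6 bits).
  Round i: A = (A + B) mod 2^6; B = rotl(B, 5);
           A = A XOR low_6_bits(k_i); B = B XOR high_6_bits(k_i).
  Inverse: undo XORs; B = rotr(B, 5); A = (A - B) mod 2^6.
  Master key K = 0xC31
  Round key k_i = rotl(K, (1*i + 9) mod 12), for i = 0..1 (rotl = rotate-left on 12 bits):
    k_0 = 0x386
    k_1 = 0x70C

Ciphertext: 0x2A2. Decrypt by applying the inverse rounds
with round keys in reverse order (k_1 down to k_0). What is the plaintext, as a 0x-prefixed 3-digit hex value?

s_0 = ciphertext = 0x2A2
s_1 = InvRound(s_0, k_1) = 0x27D
s_2 = InvRound(s_1, k_0) = 0xA27

0xA27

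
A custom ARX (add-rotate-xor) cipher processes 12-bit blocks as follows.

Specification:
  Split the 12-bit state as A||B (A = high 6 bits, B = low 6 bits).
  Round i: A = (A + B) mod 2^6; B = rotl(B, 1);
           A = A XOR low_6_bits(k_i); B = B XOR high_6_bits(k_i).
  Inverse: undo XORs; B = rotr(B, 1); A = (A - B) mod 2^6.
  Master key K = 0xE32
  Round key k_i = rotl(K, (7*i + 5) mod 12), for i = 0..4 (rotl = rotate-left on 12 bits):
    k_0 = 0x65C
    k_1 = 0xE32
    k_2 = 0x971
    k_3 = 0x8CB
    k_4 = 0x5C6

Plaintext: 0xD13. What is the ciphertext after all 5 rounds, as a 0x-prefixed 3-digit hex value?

0xC3E

s_0 = plaintext = 0xD13
s_1 = Round(s_0, k_0) = 0x6FF
s_2 = Round(s_1, k_1) = 0xA07
s_3 = Round(s_2, k_2) = 0x7AB
s_4 = Round(s_3, k_3) = 0x0B4
s_5 = Round(s_4, k_4) = 0xC3E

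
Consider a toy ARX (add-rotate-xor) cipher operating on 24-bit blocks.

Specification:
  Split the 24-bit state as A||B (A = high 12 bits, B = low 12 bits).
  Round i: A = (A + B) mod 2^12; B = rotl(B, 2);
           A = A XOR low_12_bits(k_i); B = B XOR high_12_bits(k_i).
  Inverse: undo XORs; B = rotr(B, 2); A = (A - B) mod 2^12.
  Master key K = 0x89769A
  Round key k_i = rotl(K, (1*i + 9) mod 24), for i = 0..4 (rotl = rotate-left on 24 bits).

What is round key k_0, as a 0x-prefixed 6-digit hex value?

0xED3512

K = 0x89769A
k_0 = rotl(K, (1*0+9) mod 24) = rotl(K, 9) = 0xED3512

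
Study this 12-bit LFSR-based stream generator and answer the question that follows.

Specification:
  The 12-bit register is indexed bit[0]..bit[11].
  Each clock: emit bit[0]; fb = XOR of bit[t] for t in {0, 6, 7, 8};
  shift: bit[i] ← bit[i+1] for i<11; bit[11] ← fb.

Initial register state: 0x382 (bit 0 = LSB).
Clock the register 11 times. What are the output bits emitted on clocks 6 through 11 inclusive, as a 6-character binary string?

reg_0 = 0x382
clock 1: out=0, reg = 0x1C1
clock 2: out=1, reg = 0x0E0
clock 3: out=0, reg = 0x070
clock 4: out=0, reg = 0x838
clock 5: out=0, reg = 0x41C
clock 6: out=0, reg = 0x20E
clock 7: out=0, reg = 0x107
clock 8: out=1, reg = 0x083
clock 9: out=1, reg = 0x041
clock 10: out=1, reg = 0x020
clock 11: out=0, reg = 0x010

001110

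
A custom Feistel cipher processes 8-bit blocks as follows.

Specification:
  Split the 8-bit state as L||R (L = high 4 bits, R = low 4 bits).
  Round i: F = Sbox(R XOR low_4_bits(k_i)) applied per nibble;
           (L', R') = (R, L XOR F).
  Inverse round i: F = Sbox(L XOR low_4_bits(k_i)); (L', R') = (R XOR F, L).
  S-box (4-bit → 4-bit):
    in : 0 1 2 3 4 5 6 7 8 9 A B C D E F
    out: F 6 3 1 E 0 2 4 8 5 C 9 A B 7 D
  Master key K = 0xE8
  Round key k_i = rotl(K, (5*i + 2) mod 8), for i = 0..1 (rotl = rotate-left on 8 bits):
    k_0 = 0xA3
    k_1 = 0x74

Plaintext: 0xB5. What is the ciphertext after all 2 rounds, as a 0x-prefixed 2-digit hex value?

s_0 = plaintext = 0xB5
s_1 = Round(s_0, k_0) = 0x59
s_2 = Round(s_1, k_1) = 0x9E

0x9E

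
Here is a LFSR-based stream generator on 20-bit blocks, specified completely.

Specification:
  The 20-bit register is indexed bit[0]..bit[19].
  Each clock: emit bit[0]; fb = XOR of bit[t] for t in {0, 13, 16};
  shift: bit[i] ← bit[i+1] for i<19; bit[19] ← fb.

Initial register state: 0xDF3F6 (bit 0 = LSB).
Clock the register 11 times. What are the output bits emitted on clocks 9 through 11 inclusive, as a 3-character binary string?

reg_0 = 0xDF3F6
clock 1: out=0, reg = 0x6F9FB
clock 2: out=1, reg = 0x37CFD
clock 3: out=1, reg = 0x9BE7E
clock 4: out=0, reg = 0x4DF3F
clock 5: out=1, reg = 0xA6F9F
clock 6: out=1, reg = 0x537CF
clock 7: out=1, reg = 0xA9BE7
clock 8: out=1, reg = 0xD4DF3
clock 9: out=1, reg = 0x6A6F9
clock 10: out=1, reg = 0x3537C
clock 11: out=0, reg = 0x9A9BE

110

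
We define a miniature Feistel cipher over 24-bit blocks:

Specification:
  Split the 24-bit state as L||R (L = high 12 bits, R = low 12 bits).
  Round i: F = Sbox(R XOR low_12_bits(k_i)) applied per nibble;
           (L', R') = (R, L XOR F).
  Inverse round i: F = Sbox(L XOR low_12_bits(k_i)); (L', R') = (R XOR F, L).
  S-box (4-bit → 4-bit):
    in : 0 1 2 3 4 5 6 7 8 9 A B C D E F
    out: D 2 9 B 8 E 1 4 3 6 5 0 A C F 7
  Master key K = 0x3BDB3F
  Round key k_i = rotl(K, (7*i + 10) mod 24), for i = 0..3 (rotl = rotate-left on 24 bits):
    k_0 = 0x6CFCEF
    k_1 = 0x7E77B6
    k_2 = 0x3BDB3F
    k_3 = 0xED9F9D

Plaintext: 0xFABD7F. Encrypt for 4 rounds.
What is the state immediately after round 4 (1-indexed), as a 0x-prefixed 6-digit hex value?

s_0 = plaintext = 0xFABD7F
s_1 = Round(s_0, k_0) = 0xD7FDC6
s_2 = Round(s_1, k_1) = 0xDC6832
s_3 = Round(s_2, k_2) = 0x83261A
s_4 = Round(s_3, k_3) = 0x61AE06

0x61AE06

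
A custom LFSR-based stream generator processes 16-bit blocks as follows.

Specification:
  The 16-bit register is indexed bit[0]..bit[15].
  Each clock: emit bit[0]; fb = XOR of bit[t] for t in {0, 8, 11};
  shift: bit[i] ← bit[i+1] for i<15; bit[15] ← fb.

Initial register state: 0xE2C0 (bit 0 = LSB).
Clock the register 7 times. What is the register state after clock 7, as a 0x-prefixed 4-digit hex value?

reg_0 = 0xE2C0
clock 1: out=0, reg = 0x7160
clock 2: out=0, reg = 0xB8B0
clock 3: out=0, reg = 0xDC58
clock 4: out=0, reg = 0xEE2C
clock 5: out=0, reg = 0xF716
clock 6: out=0, reg = 0xFB8B
clock 7: out=1, reg = 0xFDC5

0xFDC5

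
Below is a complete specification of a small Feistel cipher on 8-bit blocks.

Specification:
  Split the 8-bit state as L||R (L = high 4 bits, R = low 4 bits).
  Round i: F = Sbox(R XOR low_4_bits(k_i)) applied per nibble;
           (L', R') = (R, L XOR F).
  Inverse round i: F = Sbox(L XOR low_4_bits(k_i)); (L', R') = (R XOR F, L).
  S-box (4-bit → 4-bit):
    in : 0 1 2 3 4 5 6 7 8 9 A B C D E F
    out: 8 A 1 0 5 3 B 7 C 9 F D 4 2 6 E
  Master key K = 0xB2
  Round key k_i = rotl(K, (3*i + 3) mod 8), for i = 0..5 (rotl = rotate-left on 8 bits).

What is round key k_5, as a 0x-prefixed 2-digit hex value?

0xCA

K = 0xB2
k_0 = rotl(K, (3*0+3) mod 8) = rotl(K, 3) = 0x95
k_1 = rotl(K, (3*1+3) mod 8) = rotl(K, 6) = 0xAC
k_2 = rotl(K, (3*2+3) mod 8) = rotl(K, 1) = 0x65
k_3 = rotl(K, (3*3+3) mod 8) = rotl(K, 4) = 0x2B
k_4 = rotl(K, (3*4+3) mod 8) = rotl(K, 7) = 0x59
k_5 = rotl(K, (3*5+3) mod 8) = rotl(K, 2) = 0xCA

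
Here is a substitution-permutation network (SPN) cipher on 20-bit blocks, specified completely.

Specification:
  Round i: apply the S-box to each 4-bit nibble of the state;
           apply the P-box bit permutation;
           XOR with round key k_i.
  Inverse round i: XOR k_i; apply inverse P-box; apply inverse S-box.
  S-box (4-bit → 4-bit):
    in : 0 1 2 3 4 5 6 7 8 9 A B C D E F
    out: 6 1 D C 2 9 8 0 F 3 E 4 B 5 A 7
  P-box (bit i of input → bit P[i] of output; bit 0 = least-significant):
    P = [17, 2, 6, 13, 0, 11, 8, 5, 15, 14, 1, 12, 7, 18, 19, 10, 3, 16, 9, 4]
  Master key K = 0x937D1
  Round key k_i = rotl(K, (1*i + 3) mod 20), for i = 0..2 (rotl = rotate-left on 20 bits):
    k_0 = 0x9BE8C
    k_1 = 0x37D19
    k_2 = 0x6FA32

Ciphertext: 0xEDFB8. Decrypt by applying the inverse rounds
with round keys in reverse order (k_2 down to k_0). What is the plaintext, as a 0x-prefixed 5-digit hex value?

0x6C91A

s_0 = ciphertext = 0xEDFB8
s_1 = InvRound(s_0, k_2) = 0x12BB6
s_2 = InvRound(s_1, k_1) = 0xD5A59
s_3 = InvRound(s_2, k_0) = 0x6C91A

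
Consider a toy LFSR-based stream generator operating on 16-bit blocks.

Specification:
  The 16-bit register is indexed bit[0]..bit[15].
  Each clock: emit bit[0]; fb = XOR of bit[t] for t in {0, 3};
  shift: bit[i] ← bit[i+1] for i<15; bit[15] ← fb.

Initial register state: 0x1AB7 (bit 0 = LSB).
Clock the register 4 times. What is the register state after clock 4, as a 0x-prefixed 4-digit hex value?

reg_0 = 0x1AB7
clock 1: out=1, reg = 0x8D5B
clock 2: out=1, reg = 0x46AD
clock 3: out=1, reg = 0x2356
clock 4: out=0, reg = 0x11AB

0x11AB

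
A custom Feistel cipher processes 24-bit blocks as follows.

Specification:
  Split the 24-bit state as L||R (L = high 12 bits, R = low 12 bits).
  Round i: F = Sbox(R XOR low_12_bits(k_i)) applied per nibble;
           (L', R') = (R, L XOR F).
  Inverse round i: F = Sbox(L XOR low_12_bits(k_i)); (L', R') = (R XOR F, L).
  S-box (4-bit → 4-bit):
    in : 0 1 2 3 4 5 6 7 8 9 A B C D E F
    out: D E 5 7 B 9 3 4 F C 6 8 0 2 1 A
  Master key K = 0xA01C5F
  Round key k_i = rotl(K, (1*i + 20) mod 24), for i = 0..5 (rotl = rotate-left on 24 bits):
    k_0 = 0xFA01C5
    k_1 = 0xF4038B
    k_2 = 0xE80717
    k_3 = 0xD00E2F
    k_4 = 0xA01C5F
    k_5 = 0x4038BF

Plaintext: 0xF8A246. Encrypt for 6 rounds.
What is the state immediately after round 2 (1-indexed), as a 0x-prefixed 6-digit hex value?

s_0 = plaintext = 0xF8A246
s_1 = Round(s_0, k_0) = 0x24687D
s_2 = Round(s_1, k_1) = 0x87DAE5
s_3 = Round(s_2, k_2) = 0xAE5AD8
s_4 = Round(s_3, k_3) = 0xAD8141
s_5 = Round(s_4, k_4) = 0x141839
s_6 = Round(s_5, k_5) = 0x839CB2

0x87DAE5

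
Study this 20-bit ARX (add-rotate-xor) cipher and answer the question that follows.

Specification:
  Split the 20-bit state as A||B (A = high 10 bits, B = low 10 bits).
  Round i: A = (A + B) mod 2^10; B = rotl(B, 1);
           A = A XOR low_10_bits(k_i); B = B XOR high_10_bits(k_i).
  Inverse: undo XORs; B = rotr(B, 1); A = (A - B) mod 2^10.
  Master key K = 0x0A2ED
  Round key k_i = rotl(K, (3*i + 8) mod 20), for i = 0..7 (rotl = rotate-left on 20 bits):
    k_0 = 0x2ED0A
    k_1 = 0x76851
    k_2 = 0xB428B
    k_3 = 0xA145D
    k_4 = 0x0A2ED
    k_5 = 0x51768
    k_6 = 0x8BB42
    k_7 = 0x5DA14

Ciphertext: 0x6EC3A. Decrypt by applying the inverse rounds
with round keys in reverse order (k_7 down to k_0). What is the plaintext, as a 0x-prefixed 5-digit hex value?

0x52008

s_0 = ciphertext = 0x6EC3A
s_1 = InvRound(s_0, k_7) = 0xC24A6
s_2 = InvRound(s_1, k_6) = 0xC1D44
s_3 = InvRound(s_2, k_5) = 0x9BE00
s_4 = InvRound(s_3, k_4) = 0xDB914
s_5 = InvRound(s_4, k_3) = 0xDAFC8
s_6 = InvRound(s_5, k_2) = 0x5508C
s_7 = InvRound(s_6, k_1) = 0x168AB
s_8 = InvRound(s_7, k_0) = 0x52008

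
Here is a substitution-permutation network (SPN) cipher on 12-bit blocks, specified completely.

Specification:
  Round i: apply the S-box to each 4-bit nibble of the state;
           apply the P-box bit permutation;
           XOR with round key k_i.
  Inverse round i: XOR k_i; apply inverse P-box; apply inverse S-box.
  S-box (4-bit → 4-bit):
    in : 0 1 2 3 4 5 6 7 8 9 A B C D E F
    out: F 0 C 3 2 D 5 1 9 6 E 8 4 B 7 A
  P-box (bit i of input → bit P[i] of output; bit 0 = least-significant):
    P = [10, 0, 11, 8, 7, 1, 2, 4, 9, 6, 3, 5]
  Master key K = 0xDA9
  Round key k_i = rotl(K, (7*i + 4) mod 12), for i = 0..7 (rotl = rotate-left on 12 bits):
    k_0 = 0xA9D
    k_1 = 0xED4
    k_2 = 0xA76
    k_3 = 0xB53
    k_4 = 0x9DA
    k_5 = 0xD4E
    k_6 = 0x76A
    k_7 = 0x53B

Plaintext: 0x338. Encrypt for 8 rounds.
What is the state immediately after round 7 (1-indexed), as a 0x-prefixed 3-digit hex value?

s_0 = plaintext = 0x338
s_1 = Round(s_0, k_0) = 0xD5F
s_2 = Round(s_1, k_1) = 0xD21
s_3 = Round(s_2, k_2) = 0x802
s_4 = Round(s_3, k_3) = 0x0E5
s_5 = Round(s_4, k_4) = 0x634
s_6 = Round(s_5, k_5) = 0xFC5
s_7 = Round(s_6, k_6) = 0xA0E
s_8 = Round(s_7, k_7) = 0x9C4

0xA0E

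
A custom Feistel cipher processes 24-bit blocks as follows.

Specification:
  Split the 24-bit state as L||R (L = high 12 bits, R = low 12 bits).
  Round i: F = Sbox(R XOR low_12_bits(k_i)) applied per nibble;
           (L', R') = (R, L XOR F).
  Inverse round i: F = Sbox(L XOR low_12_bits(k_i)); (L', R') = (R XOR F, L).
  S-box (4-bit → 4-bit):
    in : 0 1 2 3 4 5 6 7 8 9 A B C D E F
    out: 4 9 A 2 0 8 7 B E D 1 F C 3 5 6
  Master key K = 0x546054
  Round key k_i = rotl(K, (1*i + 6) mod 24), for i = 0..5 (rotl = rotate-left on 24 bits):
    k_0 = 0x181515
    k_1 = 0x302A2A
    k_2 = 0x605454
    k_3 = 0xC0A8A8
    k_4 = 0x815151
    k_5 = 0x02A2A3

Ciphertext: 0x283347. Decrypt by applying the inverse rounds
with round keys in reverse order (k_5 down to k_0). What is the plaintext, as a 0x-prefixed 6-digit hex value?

0x4B2B2D

s_0 = ciphertext = 0x283347
s_1 = InvRound(s_0, k_5) = 0x7E3283
s_2 = InvRound(s_1, k_4) = 0x5797E3
s_3 = InvRound(s_2, k_3) = 0x4DA579
s_4 = InvRound(s_3, k_2) = 0x19C4DA
s_5 = InvRound(s_4, k_1) = 0xB2D19C
s_6 = InvRound(s_5, k_0) = 0x4B2B2D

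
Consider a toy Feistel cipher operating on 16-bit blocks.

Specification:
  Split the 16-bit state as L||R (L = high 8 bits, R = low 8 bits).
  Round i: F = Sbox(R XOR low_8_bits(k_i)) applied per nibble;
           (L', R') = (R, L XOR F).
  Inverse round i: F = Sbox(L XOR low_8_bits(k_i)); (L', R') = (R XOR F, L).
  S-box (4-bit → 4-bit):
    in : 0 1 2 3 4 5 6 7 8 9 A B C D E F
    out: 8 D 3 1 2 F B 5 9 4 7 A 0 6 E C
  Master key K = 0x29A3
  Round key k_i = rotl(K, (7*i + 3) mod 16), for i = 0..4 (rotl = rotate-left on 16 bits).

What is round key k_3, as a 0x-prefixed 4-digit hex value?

0xA329

K = 0x29A3
k_0 = rotl(K, (7*0+3) mod 16) = rotl(K, 3) = 0x4D19
k_1 = rotl(K, (7*1+3) mod 16) = rotl(K, 10) = 0x8CA6
k_2 = rotl(K, (7*2+3) mod 16) = rotl(K, 1) = 0x5346
k_3 = rotl(K, (7*3+3) mod 16) = rotl(K, 8) = 0xA329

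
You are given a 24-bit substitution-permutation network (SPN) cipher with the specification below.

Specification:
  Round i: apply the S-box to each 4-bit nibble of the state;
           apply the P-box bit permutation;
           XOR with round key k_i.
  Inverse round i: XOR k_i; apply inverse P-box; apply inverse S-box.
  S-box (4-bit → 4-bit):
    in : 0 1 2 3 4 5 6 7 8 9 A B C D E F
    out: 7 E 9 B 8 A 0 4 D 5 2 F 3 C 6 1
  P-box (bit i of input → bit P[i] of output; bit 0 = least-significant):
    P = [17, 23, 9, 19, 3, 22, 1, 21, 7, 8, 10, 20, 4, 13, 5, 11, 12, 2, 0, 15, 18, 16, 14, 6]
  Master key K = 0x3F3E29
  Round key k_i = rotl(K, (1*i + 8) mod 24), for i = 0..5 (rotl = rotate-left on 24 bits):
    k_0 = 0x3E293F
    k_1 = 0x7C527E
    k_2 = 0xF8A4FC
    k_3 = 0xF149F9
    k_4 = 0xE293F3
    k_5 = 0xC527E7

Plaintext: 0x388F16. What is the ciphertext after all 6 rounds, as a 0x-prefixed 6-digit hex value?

s_0 = plaintext = 0x388F16
s_1 = Round(s_0, k_0) = 0x5BB1CC
s_2 = Round(s_1, k_1) = 0xAFEF03
s_3 = Round(s_2, k_2) = 0x339456
s_4 = Round(s_3, k_3) = 0x84D98D
s_5 = Round(s_4, k_4) = 0xCE5D19
s_6 = Round(s_5, k_5) = 0xB209E0

0xB209E0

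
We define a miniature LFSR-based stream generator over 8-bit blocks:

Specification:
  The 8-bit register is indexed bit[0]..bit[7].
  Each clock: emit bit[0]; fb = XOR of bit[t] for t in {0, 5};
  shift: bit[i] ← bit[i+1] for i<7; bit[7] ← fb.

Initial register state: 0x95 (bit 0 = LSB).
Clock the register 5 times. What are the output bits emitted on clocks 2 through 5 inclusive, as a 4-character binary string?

0101

reg_0 = 0x95
clock 1: out=1, reg = 0xCA
clock 2: out=0, reg = 0x65
clock 3: out=1, reg = 0x32
clock 4: out=0, reg = 0x99
clock 5: out=1, reg = 0xCC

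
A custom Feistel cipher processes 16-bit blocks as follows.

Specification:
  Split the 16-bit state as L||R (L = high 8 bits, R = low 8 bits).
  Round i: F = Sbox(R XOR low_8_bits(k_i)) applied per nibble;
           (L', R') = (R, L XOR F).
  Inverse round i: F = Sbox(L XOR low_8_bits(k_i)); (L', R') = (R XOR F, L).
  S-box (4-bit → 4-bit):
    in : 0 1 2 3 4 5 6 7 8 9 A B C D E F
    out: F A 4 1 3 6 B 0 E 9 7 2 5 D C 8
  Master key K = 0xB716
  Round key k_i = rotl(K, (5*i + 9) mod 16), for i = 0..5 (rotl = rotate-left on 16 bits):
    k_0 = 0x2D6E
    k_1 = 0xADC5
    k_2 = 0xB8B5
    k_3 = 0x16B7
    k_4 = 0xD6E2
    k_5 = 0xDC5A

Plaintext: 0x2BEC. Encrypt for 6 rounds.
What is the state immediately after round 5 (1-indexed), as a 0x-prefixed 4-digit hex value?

0xE844

s_0 = plaintext = 0x2BEC
s_1 = Round(s_0, k_0) = 0xECCF
s_2 = Round(s_1, k_1) = 0xCF1B
s_3 = Round(s_2, k_2) = 0x1BB3
s_4 = Round(s_3, k_3) = 0xB3E8
s_5 = Round(s_4, k_4) = 0xE844
s_6 = Round(s_5, k_5) = 0x4444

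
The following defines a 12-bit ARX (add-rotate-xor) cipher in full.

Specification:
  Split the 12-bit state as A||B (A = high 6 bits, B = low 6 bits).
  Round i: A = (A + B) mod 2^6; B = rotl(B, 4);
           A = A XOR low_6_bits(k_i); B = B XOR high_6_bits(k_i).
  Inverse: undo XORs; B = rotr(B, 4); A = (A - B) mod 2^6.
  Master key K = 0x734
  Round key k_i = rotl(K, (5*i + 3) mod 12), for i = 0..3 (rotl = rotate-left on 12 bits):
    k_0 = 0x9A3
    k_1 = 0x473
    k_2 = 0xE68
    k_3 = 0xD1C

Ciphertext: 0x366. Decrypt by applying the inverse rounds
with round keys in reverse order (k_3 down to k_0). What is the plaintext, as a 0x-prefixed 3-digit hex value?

0x23E

s_0 = ciphertext = 0x366
s_1 = InvRound(s_0, k_3) = 0x209
s_2 = InvRound(s_1, k_2) = 0x743
s_3 = InvRound(s_2, k_1) = 0x949
s_4 = InvRound(s_3, k_0) = 0x23E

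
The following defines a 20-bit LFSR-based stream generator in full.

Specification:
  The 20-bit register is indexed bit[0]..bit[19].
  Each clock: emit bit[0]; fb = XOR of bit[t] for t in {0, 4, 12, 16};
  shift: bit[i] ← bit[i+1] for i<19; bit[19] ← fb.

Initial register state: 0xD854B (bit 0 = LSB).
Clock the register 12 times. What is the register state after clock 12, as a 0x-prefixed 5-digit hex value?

0x16AD8

reg_0 = 0xD854B
clock 1: out=1, reg = 0x6C2A5
clock 2: out=1, reg = 0xB6152
clock 3: out=0, reg = 0x5B0A9
clock 4: out=1, reg = 0xAD854
clock 5: out=0, reg = 0x56C2A
clock 6: out=0, reg = 0xAB615
clock 7: out=1, reg = 0xD5B0A
clock 8: out=0, reg = 0x6AD85
clock 9: out=1, reg = 0xB56C2
clock 10: out=0, reg = 0x5AB61
clock 11: out=1, reg = 0x2D5B0
clock 12: out=0, reg = 0x16AD8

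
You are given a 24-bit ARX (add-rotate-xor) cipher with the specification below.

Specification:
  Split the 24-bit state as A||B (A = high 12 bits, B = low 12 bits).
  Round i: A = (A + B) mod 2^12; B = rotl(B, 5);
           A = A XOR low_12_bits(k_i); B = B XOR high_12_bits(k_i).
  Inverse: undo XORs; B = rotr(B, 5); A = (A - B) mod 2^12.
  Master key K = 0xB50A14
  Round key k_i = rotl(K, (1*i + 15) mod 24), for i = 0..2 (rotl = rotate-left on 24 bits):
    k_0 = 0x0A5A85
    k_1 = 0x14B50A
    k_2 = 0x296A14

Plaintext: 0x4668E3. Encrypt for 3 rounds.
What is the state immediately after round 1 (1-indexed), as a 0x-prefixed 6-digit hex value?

s_0 = plaintext = 0x4668E3
s_1 = Round(s_0, k_0) = 0x7CCCD4
s_2 = Round(s_1, k_1) = 0x1AABD2
s_3 = Round(s_2, k_2) = 0x7688C1

0x7CCCD4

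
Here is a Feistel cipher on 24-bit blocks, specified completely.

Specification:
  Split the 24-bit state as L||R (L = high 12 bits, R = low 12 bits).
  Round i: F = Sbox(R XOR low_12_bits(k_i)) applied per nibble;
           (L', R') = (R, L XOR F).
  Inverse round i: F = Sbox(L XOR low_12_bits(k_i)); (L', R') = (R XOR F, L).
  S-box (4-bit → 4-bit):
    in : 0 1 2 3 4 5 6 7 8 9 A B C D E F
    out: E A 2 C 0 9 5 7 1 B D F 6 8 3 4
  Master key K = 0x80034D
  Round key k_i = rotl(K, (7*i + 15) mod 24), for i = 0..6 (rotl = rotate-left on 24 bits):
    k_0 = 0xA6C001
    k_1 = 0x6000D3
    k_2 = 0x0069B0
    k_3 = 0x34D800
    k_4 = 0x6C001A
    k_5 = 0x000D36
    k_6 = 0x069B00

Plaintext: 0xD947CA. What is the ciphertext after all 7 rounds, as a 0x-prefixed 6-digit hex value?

0x7AAB63

s_0 = plaintext = 0xD947CA
s_1 = Round(s_0, k_0) = 0x7CAAFB
s_2 = Round(s_1, k_1) = 0xAFBAEB
s_3 = Round(s_2, k_2) = 0xAEB664
s_4 = Round(s_3, k_3) = 0x6649BB
s_5 = Round(s_4, k_4) = 0x9BBDBE
s_6 = Round(s_5, k_5) = 0xDBE7AA
s_7 = Round(s_6, k_6) = 0x7AAB63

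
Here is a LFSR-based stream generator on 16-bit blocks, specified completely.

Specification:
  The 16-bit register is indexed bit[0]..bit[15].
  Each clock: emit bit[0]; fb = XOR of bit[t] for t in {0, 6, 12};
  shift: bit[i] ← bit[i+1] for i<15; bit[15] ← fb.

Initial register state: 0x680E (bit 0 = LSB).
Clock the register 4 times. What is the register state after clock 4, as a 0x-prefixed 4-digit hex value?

reg_0 = 0x680E
clock 1: out=0, reg = 0x3407
clock 2: out=1, reg = 0x1A03
clock 3: out=1, reg = 0x0D01
clock 4: out=1, reg = 0x8680

0x8680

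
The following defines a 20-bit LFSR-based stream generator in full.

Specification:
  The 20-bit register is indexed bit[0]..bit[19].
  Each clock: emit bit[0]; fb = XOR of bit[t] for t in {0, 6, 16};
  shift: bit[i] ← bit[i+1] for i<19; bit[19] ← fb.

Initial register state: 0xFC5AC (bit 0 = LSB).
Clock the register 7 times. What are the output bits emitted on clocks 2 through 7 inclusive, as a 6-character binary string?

011010

reg_0 = 0xFC5AC
clock 1: out=0, reg = 0xFE2D6
clock 2: out=0, reg = 0x7F16B
clock 3: out=1, reg = 0xBF8B5
clock 4: out=1, reg = 0x5FC5A
clock 5: out=0, reg = 0x2FE2D
clock 6: out=1, reg = 0x97F16
clock 7: out=0, reg = 0xCBF8B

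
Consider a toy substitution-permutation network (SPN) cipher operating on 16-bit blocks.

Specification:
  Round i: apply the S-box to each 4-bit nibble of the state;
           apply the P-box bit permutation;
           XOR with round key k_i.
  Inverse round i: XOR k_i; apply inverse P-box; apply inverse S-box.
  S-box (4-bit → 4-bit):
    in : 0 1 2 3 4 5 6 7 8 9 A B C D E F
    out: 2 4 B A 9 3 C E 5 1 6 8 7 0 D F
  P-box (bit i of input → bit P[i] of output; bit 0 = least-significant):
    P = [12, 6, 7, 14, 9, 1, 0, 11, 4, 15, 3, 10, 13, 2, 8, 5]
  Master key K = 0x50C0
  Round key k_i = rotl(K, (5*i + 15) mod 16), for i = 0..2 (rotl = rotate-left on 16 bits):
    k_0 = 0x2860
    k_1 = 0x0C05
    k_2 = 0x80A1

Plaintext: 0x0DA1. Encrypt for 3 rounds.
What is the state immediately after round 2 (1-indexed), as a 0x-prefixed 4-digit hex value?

s_0 = plaintext = 0x0DA1
s_1 = Round(s_0, k_0) = 0x28E7
s_2 = Round(s_1, k_1) = 0x66F8
s_3 = Round(s_2, k_2) = 0x9F0A

0x66F8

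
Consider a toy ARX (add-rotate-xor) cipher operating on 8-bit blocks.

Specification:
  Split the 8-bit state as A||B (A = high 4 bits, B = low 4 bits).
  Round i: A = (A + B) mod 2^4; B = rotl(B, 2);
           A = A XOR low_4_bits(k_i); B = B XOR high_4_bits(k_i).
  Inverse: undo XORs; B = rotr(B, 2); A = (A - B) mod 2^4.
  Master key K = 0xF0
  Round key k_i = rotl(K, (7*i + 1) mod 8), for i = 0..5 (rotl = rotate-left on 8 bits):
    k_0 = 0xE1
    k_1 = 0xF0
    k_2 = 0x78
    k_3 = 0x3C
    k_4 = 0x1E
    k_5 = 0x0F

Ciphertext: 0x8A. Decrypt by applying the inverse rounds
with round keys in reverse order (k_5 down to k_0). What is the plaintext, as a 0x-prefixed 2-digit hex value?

0x64

s_0 = ciphertext = 0x8A
s_1 = InvRound(s_0, k_5) = 0xDA
s_2 = InvRound(s_1, k_4) = 0x5E
s_3 = InvRound(s_2, k_3) = 0x27
s_4 = InvRound(s_3, k_2) = 0xA0
s_5 = InvRound(s_4, k_1) = 0xBF
s_6 = InvRound(s_5, k_0) = 0x64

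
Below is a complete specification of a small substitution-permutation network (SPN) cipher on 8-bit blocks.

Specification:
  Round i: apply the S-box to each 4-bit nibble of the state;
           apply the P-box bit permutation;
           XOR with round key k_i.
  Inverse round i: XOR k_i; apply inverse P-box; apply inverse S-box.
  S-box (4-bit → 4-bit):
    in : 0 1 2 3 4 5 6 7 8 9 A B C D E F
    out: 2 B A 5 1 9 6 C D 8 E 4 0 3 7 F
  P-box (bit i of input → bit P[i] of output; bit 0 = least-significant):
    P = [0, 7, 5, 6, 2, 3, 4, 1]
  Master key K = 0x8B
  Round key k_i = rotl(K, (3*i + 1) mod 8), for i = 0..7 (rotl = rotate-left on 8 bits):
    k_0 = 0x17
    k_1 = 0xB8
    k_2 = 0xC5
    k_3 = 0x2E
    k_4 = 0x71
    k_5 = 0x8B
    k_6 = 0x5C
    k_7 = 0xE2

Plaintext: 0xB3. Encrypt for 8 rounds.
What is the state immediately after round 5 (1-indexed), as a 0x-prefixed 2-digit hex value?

s_0 = plaintext = 0xB3
s_1 = Round(s_0, k_0) = 0x26
s_2 = Round(s_1, k_1) = 0x12
s_3 = Round(s_2, k_2) = 0x0B
s_4 = Round(s_3, k_3) = 0x06
s_5 = Round(s_4, k_4) = 0xD9
s_6 = Round(s_5, k_5) = 0xC7
s_7 = Round(s_6, k_6) = 0x3C
s_8 = Round(s_7, k_7) = 0xF6

0xD9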